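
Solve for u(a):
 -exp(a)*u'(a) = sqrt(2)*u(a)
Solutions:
 u(a) = C1*exp(sqrt(2)*exp(-a))


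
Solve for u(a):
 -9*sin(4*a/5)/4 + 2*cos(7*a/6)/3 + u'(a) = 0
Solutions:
 u(a) = C1 - 4*sin(7*a/6)/7 - 45*cos(4*a/5)/16


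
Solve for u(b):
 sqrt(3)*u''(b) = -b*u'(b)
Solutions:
 u(b) = C1 + C2*erf(sqrt(2)*3^(3/4)*b/6)


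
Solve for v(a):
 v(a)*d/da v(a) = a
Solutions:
 v(a) = -sqrt(C1 + a^2)
 v(a) = sqrt(C1 + a^2)


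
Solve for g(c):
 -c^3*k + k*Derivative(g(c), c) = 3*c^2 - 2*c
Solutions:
 g(c) = C1 + c^4/4 + c^3/k - c^2/k


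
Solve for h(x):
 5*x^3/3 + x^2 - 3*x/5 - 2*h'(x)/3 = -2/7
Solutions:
 h(x) = C1 + 5*x^4/8 + x^3/2 - 9*x^2/20 + 3*x/7


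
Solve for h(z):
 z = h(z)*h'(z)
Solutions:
 h(z) = -sqrt(C1 + z^2)
 h(z) = sqrt(C1 + z^2)


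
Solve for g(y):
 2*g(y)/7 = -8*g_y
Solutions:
 g(y) = C1*exp(-y/28)


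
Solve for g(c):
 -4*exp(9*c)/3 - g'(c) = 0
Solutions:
 g(c) = C1 - 4*exp(9*c)/27


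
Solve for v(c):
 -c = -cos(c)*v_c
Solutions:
 v(c) = C1 + Integral(c/cos(c), c)


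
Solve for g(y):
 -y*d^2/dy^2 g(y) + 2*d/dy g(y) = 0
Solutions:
 g(y) = C1 + C2*y^3


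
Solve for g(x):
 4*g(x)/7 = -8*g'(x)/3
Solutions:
 g(x) = C1*exp(-3*x/14)


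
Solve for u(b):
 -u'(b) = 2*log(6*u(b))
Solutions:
 Integral(1/(log(_y) + log(6)), (_y, u(b)))/2 = C1 - b


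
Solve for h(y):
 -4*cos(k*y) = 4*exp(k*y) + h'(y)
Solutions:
 h(y) = C1 - 4*exp(k*y)/k - 4*sin(k*y)/k


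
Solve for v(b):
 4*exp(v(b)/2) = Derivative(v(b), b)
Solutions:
 v(b) = 2*log(-1/(C1 + 4*b)) + 2*log(2)


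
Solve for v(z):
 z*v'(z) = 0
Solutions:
 v(z) = C1


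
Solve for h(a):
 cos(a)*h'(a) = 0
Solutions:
 h(a) = C1


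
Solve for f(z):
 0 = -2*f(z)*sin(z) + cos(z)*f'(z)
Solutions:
 f(z) = C1/cos(z)^2


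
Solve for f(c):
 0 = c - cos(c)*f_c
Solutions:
 f(c) = C1 + Integral(c/cos(c), c)


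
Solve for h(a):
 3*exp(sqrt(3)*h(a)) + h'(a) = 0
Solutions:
 h(a) = sqrt(3)*(2*log(1/(C1 + 3*a)) - log(3))/6


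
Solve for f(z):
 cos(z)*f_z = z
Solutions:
 f(z) = C1 + Integral(z/cos(z), z)


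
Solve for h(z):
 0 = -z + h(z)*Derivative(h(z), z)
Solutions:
 h(z) = -sqrt(C1 + z^2)
 h(z) = sqrt(C1 + z^2)


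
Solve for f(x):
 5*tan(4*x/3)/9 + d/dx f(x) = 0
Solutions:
 f(x) = C1 + 5*log(cos(4*x/3))/12


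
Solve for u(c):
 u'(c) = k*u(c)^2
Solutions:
 u(c) = -1/(C1 + c*k)


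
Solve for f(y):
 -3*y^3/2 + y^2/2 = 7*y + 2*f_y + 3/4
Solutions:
 f(y) = C1 - 3*y^4/16 + y^3/12 - 7*y^2/4 - 3*y/8


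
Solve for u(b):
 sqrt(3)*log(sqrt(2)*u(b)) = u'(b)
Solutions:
 -2*sqrt(3)*Integral(1/(2*log(_y) + log(2)), (_y, u(b)))/3 = C1 - b


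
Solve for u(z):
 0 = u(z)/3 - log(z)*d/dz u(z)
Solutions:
 u(z) = C1*exp(li(z)/3)


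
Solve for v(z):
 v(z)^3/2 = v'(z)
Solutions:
 v(z) = -sqrt(-1/(C1 + z))
 v(z) = sqrt(-1/(C1 + z))


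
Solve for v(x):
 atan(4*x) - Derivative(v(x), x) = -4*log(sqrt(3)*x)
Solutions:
 v(x) = C1 + 4*x*log(x) + x*atan(4*x) - 4*x + 2*x*log(3) - log(16*x^2 + 1)/8


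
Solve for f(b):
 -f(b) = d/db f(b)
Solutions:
 f(b) = C1*exp(-b)


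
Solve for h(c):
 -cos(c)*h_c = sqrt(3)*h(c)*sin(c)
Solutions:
 h(c) = C1*cos(c)^(sqrt(3))


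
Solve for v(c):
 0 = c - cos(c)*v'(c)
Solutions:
 v(c) = C1 + Integral(c/cos(c), c)


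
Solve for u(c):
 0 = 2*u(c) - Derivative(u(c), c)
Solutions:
 u(c) = C1*exp(2*c)


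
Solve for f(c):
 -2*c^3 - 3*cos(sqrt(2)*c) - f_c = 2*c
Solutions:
 f(c) = C1 - c^4/2 - c^2 - 3*sqrt(2)*sin(sqrt(2)*c)/2


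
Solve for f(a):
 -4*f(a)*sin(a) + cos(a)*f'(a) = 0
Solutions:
 f(a) = C1/cos(a)^4


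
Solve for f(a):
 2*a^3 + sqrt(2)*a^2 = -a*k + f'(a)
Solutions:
 f(a) = C1 + a^4/2 + sqrt(2)*a^3/3 + a^2*k/2


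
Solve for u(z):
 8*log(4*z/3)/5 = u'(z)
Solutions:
 u(z) = C1 + 8*z*log(z)/5 - 8*z*log(3)/5 - 8*z/5 + 16*z*log(2)/5


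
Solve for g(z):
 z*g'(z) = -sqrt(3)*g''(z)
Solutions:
 g(z) = C1 + C2*erf(sqrt(2)*3^(3/4)*z/6)


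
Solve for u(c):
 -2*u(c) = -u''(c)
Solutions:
 u(c) = C1*exp(-sqrt(2)*c) + C2*exp(sqrt(2)*c)


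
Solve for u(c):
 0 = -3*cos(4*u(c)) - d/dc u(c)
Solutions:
 u(c) = -asin((C1 + exp(24*c))/(C1 - exp(24*c)))/4 + pi/4
 u(c) = asin((C1 + exp(24*c))/(C1 - exp(24*c)))/4


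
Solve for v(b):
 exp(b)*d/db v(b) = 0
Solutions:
 v(b) = C1


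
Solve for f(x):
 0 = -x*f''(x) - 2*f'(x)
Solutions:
 f(x) = C1 + C2/x


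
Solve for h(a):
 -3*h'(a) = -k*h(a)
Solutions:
 h(a) = C1*exp(a*k/3)


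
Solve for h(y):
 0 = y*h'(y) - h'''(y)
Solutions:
 h(y) = C1 + Integral(C2*airyai(y) + C3*airybi(y), y)


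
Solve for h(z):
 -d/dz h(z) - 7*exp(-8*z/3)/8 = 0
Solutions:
 h(z) = C1 + 21*exp(-8*z/3)/64


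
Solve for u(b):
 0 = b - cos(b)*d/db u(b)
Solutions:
 u(b) = C1 + Integral(b/cos(b), b)


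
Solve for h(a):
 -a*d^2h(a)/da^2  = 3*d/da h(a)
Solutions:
 h(a) = C1 + C2/a^2


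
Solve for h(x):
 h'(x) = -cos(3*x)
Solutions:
 h(x) = C1 - sin(3*x)/3


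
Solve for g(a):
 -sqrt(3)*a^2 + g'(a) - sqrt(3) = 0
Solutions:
 g(a) = C1 + sqrt(3)*a^3/3 + sqrt(3)*a


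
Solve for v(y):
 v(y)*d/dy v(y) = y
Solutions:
 v(y) = -sqrt(C1 + y^2)
 v(y) = sqrt(C1 + y^2)


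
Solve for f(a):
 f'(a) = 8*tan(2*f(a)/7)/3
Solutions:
 f(a) = -7*asin(C1*exp(16*a/21))/2 + 7*pi/2
 f(a) = 7*asin(C1*exp(16*a/21))/2


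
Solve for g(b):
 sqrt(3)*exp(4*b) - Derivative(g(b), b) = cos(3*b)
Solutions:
 g(b) = C1 + sqrt(3)*exp(4*b)/4 - sin(3*b)/3


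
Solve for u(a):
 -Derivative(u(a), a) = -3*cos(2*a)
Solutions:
 u(a) = C1 + 3*sin(2*a)/2


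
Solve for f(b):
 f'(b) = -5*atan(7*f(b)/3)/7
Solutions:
 Integral(1/atan(7*_y/3), (_y, f(b))) = C1 - 5*b/7


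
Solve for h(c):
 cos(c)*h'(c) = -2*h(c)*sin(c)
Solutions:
 h(c) = C1*cos(c)^2


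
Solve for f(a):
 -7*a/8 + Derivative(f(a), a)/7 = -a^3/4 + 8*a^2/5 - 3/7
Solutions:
 f(a) = C1 - 7*a^4/16 + 56*a^3/15 + 49*a^2/16 - 3*a


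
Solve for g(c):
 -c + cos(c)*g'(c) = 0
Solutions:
 g(c) = C1 + Integral(c/cos(c), c)


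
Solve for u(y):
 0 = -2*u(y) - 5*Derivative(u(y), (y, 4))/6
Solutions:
 u(y) = (C1*sin(3^(1/4)*5^(3/4)*y/5) + C2*cos(3^(1/4)*5^(3/4)*y/5))*exp(-3^(1/4)*5^(3/4)*y/5) + (C3*sin(3^(1/4)*5^(3/4)*y/5) + C4*cos(3^(1/4)*5^(3/4)*y/5))*exp(3^(1/4)*5^(3/4)*y/5)


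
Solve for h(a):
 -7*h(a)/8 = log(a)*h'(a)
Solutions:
 h(a) = C1*exp(-7*li(a)/8)


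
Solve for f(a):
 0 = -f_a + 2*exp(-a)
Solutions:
 f(a) = C1 - 2*exp(-a)


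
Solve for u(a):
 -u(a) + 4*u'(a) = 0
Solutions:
 u(a) = C1*exp(a/4)


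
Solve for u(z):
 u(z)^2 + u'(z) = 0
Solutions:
 u(z) = 1/(C1 + z)


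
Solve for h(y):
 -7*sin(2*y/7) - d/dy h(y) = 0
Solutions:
 h(y) = C1 + 49*cos(2*y/7)/2


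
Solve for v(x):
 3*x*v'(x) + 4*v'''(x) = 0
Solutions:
 v(x) = C1 + Integral(C2*airyai(-6^(1/3)*x/2) + C3*airybi(-6^(1/3)*x/2), x)


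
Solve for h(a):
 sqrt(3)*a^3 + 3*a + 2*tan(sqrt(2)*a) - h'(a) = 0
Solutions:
 h(a) = C1 + sqrt(3)*a^4/4 + 3*a^2/2 - sqrt(2)*log(cos(sqrt(2)*a))


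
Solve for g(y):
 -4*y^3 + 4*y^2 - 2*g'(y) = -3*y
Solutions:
 g(y) = C1 - y^4/2 + 2*y^3/3 + 3*y^2/4


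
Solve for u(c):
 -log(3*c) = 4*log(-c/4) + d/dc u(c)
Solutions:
 u(c) = C1 - 5*c*log(c) + c*(-log(3) + 5 + 8*log(2) - 4*I*pi)


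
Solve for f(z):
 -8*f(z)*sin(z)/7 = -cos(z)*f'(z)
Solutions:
 f(z) = C1/cos(z)^(8/7)


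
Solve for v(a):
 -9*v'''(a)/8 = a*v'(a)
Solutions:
 v(a) = C1 + Integral(C2*airyai(-2*3^(1/3)*a/3) + C3*airybi(-2*3^(1/3)*a/3), a)


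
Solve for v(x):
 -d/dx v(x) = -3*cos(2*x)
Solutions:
 v(x) = C1 + 3*sin(2*x)/2


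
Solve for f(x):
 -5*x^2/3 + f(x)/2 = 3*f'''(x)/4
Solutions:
 f(x) = C3*exp(2^(1/3)*3^(2/3)*x/3) + 10*x^2/3 + (C1*sin(2^(1/3)*3^(1/6)*x/2) + C2*cos(2^(1/3)*3^(1/6)*x/2))*exp(-2^(1/3)*3^(2/3)*x/6)


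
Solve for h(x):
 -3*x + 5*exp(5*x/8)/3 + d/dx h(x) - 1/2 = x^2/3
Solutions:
 h(x) = C1 + x^3/9 + 3*x^2/2 + x/2 - 8*exp(5*x/8)/3


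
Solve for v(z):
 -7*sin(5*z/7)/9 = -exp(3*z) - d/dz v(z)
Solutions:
 v(z) = C1 - exp(3*z)/3 - 49*cos(5*z/7)/45


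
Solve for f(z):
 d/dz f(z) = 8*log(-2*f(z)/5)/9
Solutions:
 -9*Integral(1/(log(-_y) - log(5) + log(2)), (_y, f(z)))/8 = C1 - z


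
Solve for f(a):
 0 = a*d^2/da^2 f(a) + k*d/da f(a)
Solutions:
 f(a) = C1 + a^(1 - re(k))*(C2*sin(log(a)*Abs(im(k))) + C3*cos(log(a)*im(k)))


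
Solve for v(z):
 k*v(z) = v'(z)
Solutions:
 v(z) = C1*exp(k*z)


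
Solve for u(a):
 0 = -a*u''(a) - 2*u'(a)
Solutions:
 u(a) = C1 + C2/a


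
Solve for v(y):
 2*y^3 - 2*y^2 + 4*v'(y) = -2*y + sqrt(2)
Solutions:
 v(y) = C1 - y^4/8 + y^3/6 - y^2/4 + sqrt(2)*y/4


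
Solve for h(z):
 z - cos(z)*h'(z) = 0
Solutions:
 h(z) = C1 + Integral(z/cos(z), z)


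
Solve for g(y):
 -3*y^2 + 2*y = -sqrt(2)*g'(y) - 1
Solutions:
 g(y) = C1 + sqrt(2)*y^3/2 - sqrt(2)*y^2/2 - sqrt(2)*y/2


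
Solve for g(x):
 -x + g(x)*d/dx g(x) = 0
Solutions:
 g(x) = -sqrt(C1 + x^2)
 g(x) = sqrt(C1 + x^2)


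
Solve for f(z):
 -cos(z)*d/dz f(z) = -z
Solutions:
 f(z) = C1 + Integral(z/cos(z), z)


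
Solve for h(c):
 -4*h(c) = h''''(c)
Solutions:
 h(c) = (C1*sin(c) + C2*cos(c))*exp(-c) + (C3*sin(c) + C4*cos(c))*exp(c)


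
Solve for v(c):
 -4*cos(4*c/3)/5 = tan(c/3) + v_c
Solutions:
 v(c) = C1 + 3*log(cos(c/3)) - 3*sin(4*c/3)/5


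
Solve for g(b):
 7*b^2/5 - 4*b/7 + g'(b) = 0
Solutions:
 g(b) = C1 - 7*b^3/15 + 2*b^2/7


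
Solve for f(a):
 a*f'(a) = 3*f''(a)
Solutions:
 f(a) = C1 + C2*erfi(sqrt(6)*a/6)


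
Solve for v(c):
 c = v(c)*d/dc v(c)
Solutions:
 v(c) = -sqrt(C1 + c^2)
 v(c) = sqrt(C1 + c^2)


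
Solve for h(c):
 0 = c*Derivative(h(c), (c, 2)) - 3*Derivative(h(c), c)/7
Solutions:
 h(c) = C1 + C2*c^(10/7)


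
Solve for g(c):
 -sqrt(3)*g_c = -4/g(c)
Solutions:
 g(c) = -sqrt(C1 + 24*sqrt(3)*c)/3
 g(c) = sqrt(C1 + 24*sqrt(3)*c)/3


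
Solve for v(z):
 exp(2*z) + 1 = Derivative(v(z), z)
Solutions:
 v(z) = C1 + z + exp(2*z)/2


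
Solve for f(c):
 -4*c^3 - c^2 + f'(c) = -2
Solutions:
 f(c) = C1 + c^4 + c^3/3 - 2*c


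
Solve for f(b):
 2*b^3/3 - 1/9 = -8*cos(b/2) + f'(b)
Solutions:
 f(b) = C1 + b^4/6 - b/9 + 16*sin(b/2)


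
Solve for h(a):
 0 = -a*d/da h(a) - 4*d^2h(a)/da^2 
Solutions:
 h(a) = C1 + C2*erf(sqrt(2)*a/4)


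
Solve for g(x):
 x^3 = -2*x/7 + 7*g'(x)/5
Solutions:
 g(x) = C1 + 5*x^4/28 + 5*x^2/49


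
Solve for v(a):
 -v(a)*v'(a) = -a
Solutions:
 v(a) = -sqrt(C1 + a^2)
 v(a) = sqrt(C1 + a^2)


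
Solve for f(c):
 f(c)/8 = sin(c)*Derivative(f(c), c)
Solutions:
 f(c) = C1*(cos(c) - 1)^(1/16)/(cos(c) + 1)^(1/16)


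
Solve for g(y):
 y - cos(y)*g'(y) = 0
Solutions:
 g(y) = C1 + Integral(y/cos(y), y)


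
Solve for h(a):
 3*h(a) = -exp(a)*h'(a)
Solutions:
 h(a) = C1*exp(3*exp(-a))


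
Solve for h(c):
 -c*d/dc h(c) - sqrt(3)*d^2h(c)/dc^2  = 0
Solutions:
 h(c) = C1 + C2*erf(sqrt(2)*3^(3/4)*c/6)


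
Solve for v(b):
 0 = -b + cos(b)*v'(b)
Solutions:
 v(b) = C1 + Integral(b/cos(b), b)


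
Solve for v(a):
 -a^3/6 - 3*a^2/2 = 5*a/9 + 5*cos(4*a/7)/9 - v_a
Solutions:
 v(a) = C1 + a^4/24 + a^3/2 + 5*a^2/18 + 35*sin(4*a/7)/36


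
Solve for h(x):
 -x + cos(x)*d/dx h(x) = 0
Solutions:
 h(x) = C1 + Integral(x/cos(x), x)


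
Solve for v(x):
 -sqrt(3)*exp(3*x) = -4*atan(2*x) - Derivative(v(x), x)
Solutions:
 v(x) = C1 - 4*x*atan(2*x) + sqrt(3)*exp(3*x)/3 + log(4*x^2 + 1)


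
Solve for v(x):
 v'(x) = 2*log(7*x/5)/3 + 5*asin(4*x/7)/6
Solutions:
 v(x) = C1 + 2*x*log(x)/3 + 5*x*asin(4*x/7)/6 - 2*x*log(5)/3 - 2*x/3 + 2*x*log(7)/3 + 5*sqrt(49 - 16*x^2)/24


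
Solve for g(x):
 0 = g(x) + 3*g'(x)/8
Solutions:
 g(x) = C1*exp(-8*x/3)


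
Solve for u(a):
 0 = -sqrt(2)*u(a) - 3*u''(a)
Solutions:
 u(a) = C1*sin(2^(1/4)*sqrt(3)*a/3) + C2*cos(2^(1/4)*sqrt(3)*a/3)


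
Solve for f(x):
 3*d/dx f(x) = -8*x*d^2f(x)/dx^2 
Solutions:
 f(x) = C1 + C2*x^(5/8)


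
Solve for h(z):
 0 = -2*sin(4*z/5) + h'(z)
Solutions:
 h(z) = C1 - 5*cos(4*z/5)/2


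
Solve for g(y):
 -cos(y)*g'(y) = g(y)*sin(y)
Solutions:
 g(y) = C1*cos(y)


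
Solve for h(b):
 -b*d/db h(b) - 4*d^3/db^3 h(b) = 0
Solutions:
 h(b) = C1 + Integral(C2*airyai(-2^(1/3)*b/2) + C3*airybi(-2^(1/3)*b/2), b)


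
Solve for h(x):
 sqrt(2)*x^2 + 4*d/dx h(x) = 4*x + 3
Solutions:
 h(x) = C1 - sqrt(2)*x^3/12 + x^2/2 + 3*x/4


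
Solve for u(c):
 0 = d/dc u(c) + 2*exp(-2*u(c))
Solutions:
 u(c) = log(-sqrt(C1 - 4*c))
 u(c) = log(C1 - 4*c)/2


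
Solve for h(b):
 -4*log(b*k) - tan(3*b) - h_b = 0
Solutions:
 h(b) = C1 - 4*b*log(b*k) + 4*b + log(cos(3*b))/3


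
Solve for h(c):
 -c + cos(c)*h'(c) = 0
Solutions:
 h(c) = C1 + Integral(c/cos(c), c)


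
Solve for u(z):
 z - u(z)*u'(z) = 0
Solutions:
 u(z) = -sqrt(C1 + z^2)
 u(z) = sqrt(C1 + z^2)


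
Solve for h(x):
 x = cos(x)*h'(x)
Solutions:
 h(x) = C1 + Integral(x/cos(x), x)


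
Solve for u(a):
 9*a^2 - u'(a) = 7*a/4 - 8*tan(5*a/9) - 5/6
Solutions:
 u(a) = C1 + 3*a^3 - 7*a^2/8 + 5*a/6 - 72*log(cos(5*a/9))/5


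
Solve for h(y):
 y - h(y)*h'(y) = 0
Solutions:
 h(y) = -sqrt(C1 + y^2)
 h(y) = sqrt(C1 + y^2)


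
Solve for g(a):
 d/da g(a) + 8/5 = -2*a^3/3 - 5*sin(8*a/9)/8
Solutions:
 g(a) = C1 - a^4/6 - 8*a/5 + 45*cos(8*a/9)/64


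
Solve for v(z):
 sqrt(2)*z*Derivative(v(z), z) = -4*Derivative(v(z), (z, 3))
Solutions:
 v(z) = C1 + Integral(C2*airyai(-sqrt(2)*z/2) + C3*airybi(-sqrt(2)*z/2), z)


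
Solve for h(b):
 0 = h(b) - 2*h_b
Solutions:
 h(b) = C1*exp(b/2)


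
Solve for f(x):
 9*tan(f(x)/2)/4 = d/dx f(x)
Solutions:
 f(x) = -2*asin(C1*exp(9*x/8)) + 2*pi
 f(x) = 2*asin(C1*exp(9*x/8))


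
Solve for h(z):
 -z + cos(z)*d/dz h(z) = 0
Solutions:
 h(z) = C1 + Integral(z/cos(z), z)


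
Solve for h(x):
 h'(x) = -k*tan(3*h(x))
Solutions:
 h(x) = -asin(C1*exp(-3*k*x))/3 + pi/3
 h(x) = asin(C1*exp(-3*k*x))/3


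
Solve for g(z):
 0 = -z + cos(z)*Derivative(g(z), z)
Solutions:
 g(z) = C1 + Integral(z/cos(z), z)


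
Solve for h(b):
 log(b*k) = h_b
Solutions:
 h(b) = C1 + b*log(b*k) - b


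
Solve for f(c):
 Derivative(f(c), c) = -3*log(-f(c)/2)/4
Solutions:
 4*Integral(1/(log(-_y) - log(2)), (_y, f(c)))/3 = C1 - c


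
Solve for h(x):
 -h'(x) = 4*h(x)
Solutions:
 h(x) = C1*exp(-4*x)


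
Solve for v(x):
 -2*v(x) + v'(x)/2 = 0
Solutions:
 v(x) = C1*exp(4*x)


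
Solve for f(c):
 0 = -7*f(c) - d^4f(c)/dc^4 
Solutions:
 f(c) = (C1*sin(sqrt(2)*7^(1/4)*c/2) + C2*cos(sqrt(2)*7^(1/4)*c/2))*exp(-sqrt(2)*7^(1/4)*c/2) + (C3*sin(sqrt(2)*7^(1/4)*c/2) + C4*cos(sqrt(2)*7^(1/4)*c/2))*exp(sqrt(2)*7^(1/4)*c/2)


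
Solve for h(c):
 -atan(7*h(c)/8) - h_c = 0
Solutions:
 Integral(1/atan(7*_y/8), (_y, h(c))) = C1 - c


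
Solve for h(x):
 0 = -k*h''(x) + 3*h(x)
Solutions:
 h(x) = C1*exp(-sqrt(3)*x*sqrt(1/k)) + C2*exp(sqrt(3)*x*sqrt(1/k))


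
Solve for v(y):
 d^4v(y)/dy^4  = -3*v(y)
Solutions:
 v(y) = (C1*sin(sqrt(2)*3^(1/4)*y/2) + C2*cos(sqrt(2)*3^(1/4)*y/2))*exp(-sqrt(2)*3^(1/4)*y/2) + (C3*sin(sqrt(2)*3^(1/4)*y/2) + C4*cos(sqrt(2)*3^(1/4)*y/2))*exp(sqrt(2)*3^(1/4)*y/2)


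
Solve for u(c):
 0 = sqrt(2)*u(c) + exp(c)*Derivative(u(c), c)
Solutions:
 u(c) = C1*exp(sqrt(2)*exp(-c))


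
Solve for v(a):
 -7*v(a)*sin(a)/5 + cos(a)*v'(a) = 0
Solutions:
 v(a) = C1/cos(a)^(7/5)


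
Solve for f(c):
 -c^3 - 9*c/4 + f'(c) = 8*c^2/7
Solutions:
 f(c) = C1 + c^4/4 + 8*c^3/21 + 9*c^2/8


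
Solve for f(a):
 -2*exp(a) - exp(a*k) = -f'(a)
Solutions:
 f(a) = C1 + 2*exp(a) + exp(a*k)/k


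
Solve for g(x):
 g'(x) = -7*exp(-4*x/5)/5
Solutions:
 g(x) = C1 + 7*exp(-4*x/5)/4


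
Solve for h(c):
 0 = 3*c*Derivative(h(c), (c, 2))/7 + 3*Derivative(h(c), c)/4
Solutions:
 h(c) = C1 + C2/c^(3/4)


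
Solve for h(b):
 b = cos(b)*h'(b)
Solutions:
 h(b) = C1 + Integral(b/cos(b), b)


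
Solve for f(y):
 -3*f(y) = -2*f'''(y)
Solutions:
 f(y) = C3*exp(2^(2/3)*3^(1/3)*y/2) + (C1*sin(2^(2/3)*3^(5/6)*y/4) + C2*cos(2^(2/3)*3^(5/6)*y/4))*exp(-2^(2/3)*3^(1/3)*y/4)


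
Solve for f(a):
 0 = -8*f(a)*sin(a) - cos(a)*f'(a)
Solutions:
 f(a) = C1*cos(a)^8


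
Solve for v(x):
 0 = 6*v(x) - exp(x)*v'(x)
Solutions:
 v(x) = C1*exp(-6*exp(-x))


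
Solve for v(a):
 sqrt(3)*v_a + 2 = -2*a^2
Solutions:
 v(a) = C1 - 2*sqrt(3)*a^3/9 - 2*sqrt(3)*a/3


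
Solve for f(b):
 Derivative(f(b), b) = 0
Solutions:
 f(b) = C1


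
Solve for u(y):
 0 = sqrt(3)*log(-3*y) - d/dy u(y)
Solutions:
 u(y) = C1 + sqrt(3)*y*log(-y) + sqrt(3)*y*(-1 + log(3))


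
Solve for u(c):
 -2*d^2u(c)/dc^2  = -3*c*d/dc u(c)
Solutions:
 u(c) = C1 + C2*erfi(sqrt(3)*c/2)


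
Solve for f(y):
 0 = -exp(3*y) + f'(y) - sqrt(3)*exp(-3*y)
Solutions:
 f(y) = C1 + exp(3*y)/3 - sqrt(3)*exp(-3*y)/3


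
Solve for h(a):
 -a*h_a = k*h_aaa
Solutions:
 h(a) = C1 + Integral(C2*airyai(a*(-1/k)^(1/3)) + C3*airybi(a*(-1/k)^(1/3)), a)


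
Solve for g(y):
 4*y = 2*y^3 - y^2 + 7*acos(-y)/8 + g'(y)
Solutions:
 g(y) = C1 - y^4/2 + y^3/3 + 2*y^2 - 7*y*acos(-y)/8 - 7*sqrt(1 - y^2)/8


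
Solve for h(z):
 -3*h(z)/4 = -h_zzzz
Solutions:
 h(z) = C1*exp(-sqrt(2)*3^(1/4)*z/2) + C2*exp(sqrt(2)*3^(1/4)*z/2) + C3*sin(sqrt(2)*3^(1/4)*z/2) + C4*cos(sqrt(2)*3^(1/4)*z/2)


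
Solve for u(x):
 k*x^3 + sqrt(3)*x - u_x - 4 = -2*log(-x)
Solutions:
 u(x) = C1 + k*x^4/4 + sqrt(3)*x^2/2 + 2*x*log(-x) - 6*x


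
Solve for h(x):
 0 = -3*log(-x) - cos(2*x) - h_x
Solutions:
 h(x) = C1 - 3*x*log(-x) + 3*x - sin(2*x)/2


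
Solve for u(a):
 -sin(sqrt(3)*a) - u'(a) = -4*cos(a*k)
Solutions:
 u(a) = C1 + sqrt(3)*cos(sqrt(3)*a)/3 + 4*sin(a*k)/k


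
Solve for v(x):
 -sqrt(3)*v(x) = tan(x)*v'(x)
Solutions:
 v(x) = C1/sin(x)^(sqrt(3))


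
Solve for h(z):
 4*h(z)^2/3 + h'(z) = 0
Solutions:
 h(z) = 3/(C1 + 4*z)


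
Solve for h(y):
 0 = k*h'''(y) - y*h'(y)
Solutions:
 h(y) = C1 + Integral(C2*airyai(y*(1/k)^(1/3)) + C3*airybi(y*(1/k)^(1/3)), y)


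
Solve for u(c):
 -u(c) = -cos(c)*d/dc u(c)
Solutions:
 u(c) = C1*sqrt(sin(c) + 1)/sqrt(sin(c) - 1)


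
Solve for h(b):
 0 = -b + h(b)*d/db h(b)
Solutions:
 h(b) = -sqrt(C1 + b^2)
 h(b) = sqrt(C1 + b^2)


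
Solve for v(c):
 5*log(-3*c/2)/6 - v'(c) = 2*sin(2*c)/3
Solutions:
 v(c) = C1 + 5*c*log(-c)/6 - 5*c/6 - 5*c*log(2)/6 + 5*c*log(3)/6 + cos(2*c)/3


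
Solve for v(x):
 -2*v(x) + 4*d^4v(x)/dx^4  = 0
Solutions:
 v(x) = C1*exp(-2^(3/4)*x/2) + C2*exp(2^(3/4)*x/2) + C3*sin(2^(3/4)*x/2) + C4*cos(2^(3/4)*x/2)


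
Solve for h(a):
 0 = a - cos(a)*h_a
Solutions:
 h(a) = C1 + Integral(a/cos(a), a)


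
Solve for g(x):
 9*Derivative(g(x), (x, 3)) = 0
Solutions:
 g(x) = C1 + C2*x + C3*x^2


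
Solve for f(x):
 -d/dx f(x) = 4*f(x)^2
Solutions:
 f(x) = 1/(C1 + 4*x)


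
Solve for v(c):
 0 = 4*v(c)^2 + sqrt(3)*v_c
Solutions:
 v(c) = 3/(C1 + 4*sqrt(3)*c)


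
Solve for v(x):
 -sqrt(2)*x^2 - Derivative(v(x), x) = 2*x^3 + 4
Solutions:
 v(x) = C1 - x^4/2 - sqrt(2)*x^3/3 - 4*x


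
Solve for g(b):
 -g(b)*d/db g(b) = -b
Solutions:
 g(b) = -sqrt(C1 + b^2)
 g(b) = sqrt(C1 + b^2)


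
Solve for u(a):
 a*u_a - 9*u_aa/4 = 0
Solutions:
 u(a) = C1 + C2*erfi(sqrt(2)*a/3)


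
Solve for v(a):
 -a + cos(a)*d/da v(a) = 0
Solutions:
 v(a) = C1 + Integral(a/cos(a), a)


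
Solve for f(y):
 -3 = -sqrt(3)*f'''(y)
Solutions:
 f(y) = C1 + C2*y + C3*y^2 + sqrt(3)*y^3/6


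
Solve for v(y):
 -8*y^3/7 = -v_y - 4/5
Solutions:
 v(y) = C1 + 2*y^4/7 - 4*y/5


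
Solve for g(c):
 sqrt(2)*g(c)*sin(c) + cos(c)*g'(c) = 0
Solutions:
 g(c) = C1*cos(c)^(sqrt(2))


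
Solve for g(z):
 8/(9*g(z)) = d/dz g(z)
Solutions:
 g(z) = -sqrt(C1 + 16*z)/3
 g(z) = sqrt(C1 + 16*z)/3


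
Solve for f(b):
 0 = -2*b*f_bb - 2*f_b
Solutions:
 f(b) = C1 + C2*log(b)


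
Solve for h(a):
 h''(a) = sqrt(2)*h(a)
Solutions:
 h(a) = C1*exp(-2^(1/4)*a) + C2*exp(2^(1/4)*a)


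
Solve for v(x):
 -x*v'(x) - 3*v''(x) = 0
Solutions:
 v(x) = C1 + C2*erf(sqrt(6)*x/6)


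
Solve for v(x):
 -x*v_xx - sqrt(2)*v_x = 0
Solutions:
 v(x) = C1 + C2*x^(1 - sqrt(2))


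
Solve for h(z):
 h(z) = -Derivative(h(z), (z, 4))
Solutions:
 h(z) = (C1*sin(sqrt(2)*z/2) + C2*cos(sqrt(2)*z/2))*exp(-sqrt(2)*z/2) + (C3*sin(sqrt(2)*z/2) + C4*cos(sqrt(2)*z/2))*exp(sqrt(2)*z/2)


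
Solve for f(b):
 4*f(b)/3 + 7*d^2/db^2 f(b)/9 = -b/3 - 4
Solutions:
 f(b) = C1*sin(2*sqrt(21)*b/7) + C2*cos(2*sqrt(21)*b/7) - b/4 - 3


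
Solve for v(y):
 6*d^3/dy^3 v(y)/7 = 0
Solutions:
 v(y) = C1 + C2*y + C3*y^2


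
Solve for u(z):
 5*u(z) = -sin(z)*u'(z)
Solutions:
 u(z) = C1*sqrt(cos(z) + 1)*(cos(z)^2 + 2*cos(z) + 1)/(sqrt(cos(z) - 1)*(cos(z)^2 - 2*cos(z) + 1))


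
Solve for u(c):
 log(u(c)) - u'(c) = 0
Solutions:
 li(u(c)) = C1 + c


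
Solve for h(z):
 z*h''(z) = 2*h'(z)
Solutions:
 h(z) = C1 + C2*z^3


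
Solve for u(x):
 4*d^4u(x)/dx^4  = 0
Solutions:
 u(x) = C1 + C2*x + C3*x^2 + C4*x^3


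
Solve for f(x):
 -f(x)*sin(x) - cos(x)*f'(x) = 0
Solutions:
 f(x) = C1*cos(x)


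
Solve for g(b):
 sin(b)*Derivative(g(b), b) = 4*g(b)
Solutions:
 g(b) = C1*(cos(b)^2 - 2*cos(b) + 1)/(cos(b)^2 + 2*cos(b) + 1)


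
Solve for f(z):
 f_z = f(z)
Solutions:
 f(z) = C1*exp(z)


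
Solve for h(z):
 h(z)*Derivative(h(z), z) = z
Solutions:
 h(z) = -sqrt(C1 + z^2)
 h(z) = sqrt(C1 + z^2)


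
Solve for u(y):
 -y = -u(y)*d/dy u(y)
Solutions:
 u(y) = -sqrt(C1 + y^2)
 u(y) = sqrt(C1 + y^2)


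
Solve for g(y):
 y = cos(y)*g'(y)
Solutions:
 g(y) = C1 + Integral(y/cos(y), y)


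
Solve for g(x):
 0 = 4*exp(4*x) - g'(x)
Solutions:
 g(x) = C1 + exp(4*x)


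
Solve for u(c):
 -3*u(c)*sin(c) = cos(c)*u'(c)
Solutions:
 u(c) = C1*cos(c)^3


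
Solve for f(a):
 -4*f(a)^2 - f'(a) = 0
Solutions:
 f(a) = 1/(C1 + 4*a)


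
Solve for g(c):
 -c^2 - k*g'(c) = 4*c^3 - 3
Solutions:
 g(c) = C1 - c^4/k - c^3/(3*k) + 3*c/k


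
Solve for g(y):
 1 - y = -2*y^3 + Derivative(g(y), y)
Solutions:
 g(y) = C1 + y^4/2 - y^2/2 + y


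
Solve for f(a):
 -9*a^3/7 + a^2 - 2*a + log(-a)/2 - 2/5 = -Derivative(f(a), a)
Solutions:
 f(a) = C1 + 9*a^4/28 - a^3/3 + a^2 - a*log(-a)/2 + 9*a/10


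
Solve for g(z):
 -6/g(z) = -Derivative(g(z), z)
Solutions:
 g(z) = -sqrt(C1 + 12*z)
 g(z) = sqrt(C1 + 12*z)


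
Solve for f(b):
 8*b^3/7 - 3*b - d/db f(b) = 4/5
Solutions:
 f(b) = C1 + 2*b^4/7 - 3*b^2/2 - 4*b/5


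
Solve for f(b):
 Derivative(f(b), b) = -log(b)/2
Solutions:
 f(b) = C1 - b*log(b)/2 + b/2


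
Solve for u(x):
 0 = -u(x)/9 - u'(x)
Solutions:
 u(x) = C1*exp(-x/9)


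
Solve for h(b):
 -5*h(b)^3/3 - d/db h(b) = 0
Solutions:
 h(b) = -sqrt(6)*sqrt(-1/(C1 - 5*b))/2
 h(b) = sqrt(6)*sqrt(-1/(C1 - 5*b))/2


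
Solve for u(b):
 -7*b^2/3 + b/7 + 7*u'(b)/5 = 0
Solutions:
 u(b) = C1 + 5*b^3/9 - 5*b^2/98


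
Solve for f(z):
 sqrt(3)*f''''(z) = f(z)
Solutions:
 f(z) = C1*exp(-3^(7/8)*z/3) + C2*exp(3^(7/8)*z/3) + C3*sin(3^(7/8)*z/3) + C4*cos(3^(7/8)*z/3)


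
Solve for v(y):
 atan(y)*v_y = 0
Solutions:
 v(y) = C1


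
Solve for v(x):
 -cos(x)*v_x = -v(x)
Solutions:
 v(x) = C1*sqrt(sin(x) + 1)/sqrt(sin(x) - 1)


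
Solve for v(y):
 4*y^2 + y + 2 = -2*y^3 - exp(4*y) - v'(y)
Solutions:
 v(y) = C1 - y^4/2 - 4*y^3/3 - y^2/2 - 2*y - exp(4*y)/4


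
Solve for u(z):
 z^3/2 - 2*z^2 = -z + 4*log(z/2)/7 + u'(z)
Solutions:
 u(z) = C1 + z^4/8 - 2*z^3/3 + z^2/2 - 4*z*log(z)/7 + 4*z*log(2)/7 + 4*z/7


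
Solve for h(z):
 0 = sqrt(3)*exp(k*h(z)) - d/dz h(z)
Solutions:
 h(z) = Piecewise((log(-1/(C1*k + sqrt(3)*k*z))/k, Ne(k, 0)), (nan, True))
 h(z) = Piecewise((C1 + sqrt(3)*z, Eq(k, 0)), (nan, True))


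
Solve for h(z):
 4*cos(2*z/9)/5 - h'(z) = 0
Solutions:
 h(z) = C1 + 18*sin(2*z/9)/5


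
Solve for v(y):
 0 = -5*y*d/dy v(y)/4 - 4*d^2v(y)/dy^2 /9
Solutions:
 v(y) = C1 + C2*erf(3*sqrt(10)*y/8)


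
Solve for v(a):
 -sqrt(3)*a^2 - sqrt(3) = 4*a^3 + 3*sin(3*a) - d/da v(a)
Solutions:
 v(a) = C1 + a^4 + sqrt(3)*a^3/3 + sqrt(3)*a - cos(3*a)


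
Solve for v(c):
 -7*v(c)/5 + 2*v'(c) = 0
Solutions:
 v(c) = C1*exp(7*c/10)


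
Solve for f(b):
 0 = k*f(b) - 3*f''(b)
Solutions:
 f(b) = C1*exp(-sqrt(3)*b*sqrt(k)/3) + C2*exp(sqrt(3)*b*sqrt(k)/3)


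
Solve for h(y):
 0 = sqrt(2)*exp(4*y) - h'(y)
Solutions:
 h(y) = C1 + sqrt(2)*exp(4*y)/4


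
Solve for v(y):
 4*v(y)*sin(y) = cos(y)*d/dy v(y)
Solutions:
 v(y) = C1/cos(y)^4


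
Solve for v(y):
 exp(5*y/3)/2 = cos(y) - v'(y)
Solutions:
 v(y) = C1 - 3*exp(5*y/3)/10 + sin(y)


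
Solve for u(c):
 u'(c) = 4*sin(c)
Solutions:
 u(c) = C1 - 4*cos(c)


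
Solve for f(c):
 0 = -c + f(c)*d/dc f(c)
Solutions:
 f(c) = -sqrt(C1 + c^2)
 f(c) = sqrt(C1 + c^2)


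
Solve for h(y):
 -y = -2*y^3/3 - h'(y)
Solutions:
 h(y) = C1 - y^4/6 + y^2/2


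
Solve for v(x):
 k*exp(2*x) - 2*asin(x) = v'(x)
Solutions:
 v(x) = C1 + k*exp(2*x)/2 - 2*x*asin(x) - 2*sqrt(1 - x^2)


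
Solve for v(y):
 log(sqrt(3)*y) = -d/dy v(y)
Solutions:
 v(y) = C1 - y*log(y) - y*log(3)/2 + y


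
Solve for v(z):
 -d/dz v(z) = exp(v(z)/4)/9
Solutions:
 v(z) = 4*log(1/(C1 + z)) + 8*log(6)


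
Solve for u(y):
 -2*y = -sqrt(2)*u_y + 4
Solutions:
 u(y) = C1 + sqrt(2)*y^2/2 + 2*sqrt(2)*y


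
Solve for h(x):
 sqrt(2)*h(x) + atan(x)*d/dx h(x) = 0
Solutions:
 h(x) = C1*exp(-sqrt(2)*Integral(1/atan(x), x))


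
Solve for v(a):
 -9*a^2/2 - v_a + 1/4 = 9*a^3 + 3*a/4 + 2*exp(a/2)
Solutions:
 v(a) = C1 - 9*a^4/4 - 3*a^3/2 - 3*a^2/8 + a/4 - 4*exp(a/2)


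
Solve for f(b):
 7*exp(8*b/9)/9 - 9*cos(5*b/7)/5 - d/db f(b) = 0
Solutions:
 f(b) = C1 + 7*exp(8*b/9)/8 - 63*sin(5*b/7)/25


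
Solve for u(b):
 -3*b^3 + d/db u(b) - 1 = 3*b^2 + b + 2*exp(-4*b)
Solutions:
 u(b) = C1 + 3*b^4/4 + b^3 + b^2/2 + b - exp(-4*b)/2


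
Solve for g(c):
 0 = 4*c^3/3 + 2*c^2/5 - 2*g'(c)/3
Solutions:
 g(c) = C1 + c^4/2 + c^3/5


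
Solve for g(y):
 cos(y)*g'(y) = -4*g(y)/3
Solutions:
 g(y) = C1*(sin(y) - 1)^(2/3)/(sin(y) + 1)^(2/3)


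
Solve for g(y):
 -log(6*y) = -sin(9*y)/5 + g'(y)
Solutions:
 g(y) = C1 - y*log(y) - y*log(6) + y - cos(9*y)/45


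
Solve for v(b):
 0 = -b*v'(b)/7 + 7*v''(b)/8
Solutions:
 v(b) = C1 + C2*erfi(2*b/7)


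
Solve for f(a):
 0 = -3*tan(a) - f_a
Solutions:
 f(a) = C1 + 3*log(cos(a))


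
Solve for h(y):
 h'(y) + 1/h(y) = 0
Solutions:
 h(y) = -sqrt(C1 - 2*y)
 h(y) = sqrt(C1 - 2*y)


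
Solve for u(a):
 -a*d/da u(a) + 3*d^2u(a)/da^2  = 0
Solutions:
 u(a) = C1 + C2*erfi(sqrt(6)*a/6)


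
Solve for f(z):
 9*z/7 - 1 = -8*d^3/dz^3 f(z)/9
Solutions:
 f(z) = C1 + C2*z + C3*z^2 - 27*z^4/448 + 3*z^3/16


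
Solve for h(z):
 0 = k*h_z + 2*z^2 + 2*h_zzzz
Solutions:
 h(z) = C1 + C2*exp(2^(2/3)*z*(-k)^(1/3)/2) + C3*exp(2^(2/3)*z*(-k)^(1/3)*(-1 + sqrt(3)*I)/4) + C4*exp(-2^(2/3)*z*(-k)^(1/3)*(1 + sqrt(3)*I)/4) - 2*z^3/(3*k)


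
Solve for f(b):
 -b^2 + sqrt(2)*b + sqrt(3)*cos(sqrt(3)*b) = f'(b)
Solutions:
 f(b) = C1 - b^3/3 + sqrt(2)*b^2/2 + sin(sqrt(3)*b)


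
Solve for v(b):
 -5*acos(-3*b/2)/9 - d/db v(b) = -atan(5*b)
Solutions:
 v(b) = C1 - 5*b*acos(-3*b/2)/9 + b*atan(5*b) - 5*sqrt(4 - 9*b^2)/27 - log(25*b^2 + 1)/10


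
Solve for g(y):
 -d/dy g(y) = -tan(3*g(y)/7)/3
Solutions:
 g(y) = -7*asin(C1*exp(y/7))/3 + 7*pi/3
 g(y) = 7*asin(C1*exp(y/7))/3


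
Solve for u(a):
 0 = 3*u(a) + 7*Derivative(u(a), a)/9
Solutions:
 u(a) = C1*exp(-27*a/7)


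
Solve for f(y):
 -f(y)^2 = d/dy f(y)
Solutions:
 f(y) = 1/(C1 + y)


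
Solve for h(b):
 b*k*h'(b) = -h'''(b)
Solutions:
 h(b) = C1 + Integral(C2*airyai(b*(-k)^(1/3)) + C3*airybi(b*(-k)^(1/3)), b)


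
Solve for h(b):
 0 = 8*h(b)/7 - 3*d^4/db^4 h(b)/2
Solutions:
 h(b) = C1*exp(-2*21^(3/4)*b/21) + C2*exp(2*21^(3/4)*b/21) + C3*sin(2*21^(3/4)*b/21) + C4*cos(2*21^(3/4)*b/21)


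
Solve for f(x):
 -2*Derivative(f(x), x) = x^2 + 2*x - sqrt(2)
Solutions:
 f(x) = C1 - x^3/6 - x^2/2 + sqrt(2)*x/2


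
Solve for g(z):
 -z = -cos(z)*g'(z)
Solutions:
 g(z) = C1 + Integral(z/cos(z), z)


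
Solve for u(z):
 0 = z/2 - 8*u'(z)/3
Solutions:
 u(z) = C1 + 3*z^2/32


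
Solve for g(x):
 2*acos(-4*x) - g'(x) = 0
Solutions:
 g(x) = C1 + 2*x*acos(-4*x) + sqrt(1 - 16*x^2)/2


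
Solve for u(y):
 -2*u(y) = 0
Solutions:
 u(y) = 0


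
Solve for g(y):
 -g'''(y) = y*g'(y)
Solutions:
 g(y) = C1 + Integral(C2*airyai(-y) + C3*airybi(-y), y)


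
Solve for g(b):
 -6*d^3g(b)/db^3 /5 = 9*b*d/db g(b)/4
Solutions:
 g(b) = C1 + Integral(C2*airyai(-15^(1/3)*b/2) + C3*airybi(-15^(1/3)*b/2), b)


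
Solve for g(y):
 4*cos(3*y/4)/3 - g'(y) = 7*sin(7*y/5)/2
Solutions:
 g(y) = C1 + 16*sin(3*y/4)/9 + 5*cos(7*y/5)/2


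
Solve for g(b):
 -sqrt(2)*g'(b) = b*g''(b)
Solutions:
 g(b) = C1 + C2*b^(1 - sqrt(2))


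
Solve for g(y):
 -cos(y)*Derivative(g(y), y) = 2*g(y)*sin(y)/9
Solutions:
 g(y) = C1*cos(y)^(2/9)


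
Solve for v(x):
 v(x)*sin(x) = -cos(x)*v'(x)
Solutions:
 v(x) = C1*cos(x)


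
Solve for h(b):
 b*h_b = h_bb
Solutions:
 h(b) = C1 + C2*erfi(sqrt(2)*b/2)


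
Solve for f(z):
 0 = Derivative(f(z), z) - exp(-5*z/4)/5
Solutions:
 f(z) = C1 - 4*exp(-5*z/4)/25


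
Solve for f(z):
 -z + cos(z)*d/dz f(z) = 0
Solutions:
 f(z) = C1 + Integral(z/cos(z), z)


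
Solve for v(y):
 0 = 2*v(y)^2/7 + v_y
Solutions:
 v(y) = 7/(C1 + 2*y)


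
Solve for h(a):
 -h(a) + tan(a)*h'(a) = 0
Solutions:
 h(a) = C1*sin(a)


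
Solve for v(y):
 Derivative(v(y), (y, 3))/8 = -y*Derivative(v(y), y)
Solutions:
 v(y) = C1 + Integral(C2*airyai(-2*y) + C3*airybi(-2*y), y)


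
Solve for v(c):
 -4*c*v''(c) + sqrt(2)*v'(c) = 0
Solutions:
 v(c) = C1 + C2*c^(sqrt(2)/4 + 1)


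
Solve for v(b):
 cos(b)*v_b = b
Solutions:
 v(b) = C1 + Integral(b/cos(b), b)


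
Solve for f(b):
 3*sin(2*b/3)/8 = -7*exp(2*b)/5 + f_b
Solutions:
 f(b) = C1 + 7*exp(2*b)/10 - 9*cos(2*b/3)/16


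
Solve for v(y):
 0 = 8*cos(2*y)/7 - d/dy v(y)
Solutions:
 v(y) = C1 + 4*sin(2*y)/7


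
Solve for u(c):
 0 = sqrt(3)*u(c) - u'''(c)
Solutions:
 u(c) = C3*exp(3^(1/6)*c) + (C1*sin(3^(2/3)*c/2) + C2*cos(3^(2/3)*c/2))*exp(-3^(1/6)*c/2)


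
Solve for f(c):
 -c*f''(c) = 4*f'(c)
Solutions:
 f(c) = C1 + C2/c^3


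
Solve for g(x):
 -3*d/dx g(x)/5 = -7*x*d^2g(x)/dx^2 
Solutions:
 g(x) = C1 + C2*x^(38/35)


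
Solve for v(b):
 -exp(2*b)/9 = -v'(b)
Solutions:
 v(b) = C1 + exp(2*b)/18


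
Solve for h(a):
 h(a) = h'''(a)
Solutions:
 h(a) = C3*exp(a) + (C1*sin(sqrt(3)*a/2) + C2*cos(sqrt(3)*a/2))*exp(-a/2)


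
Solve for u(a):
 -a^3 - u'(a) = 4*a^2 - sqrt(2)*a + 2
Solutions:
 u(a) = C1 - a^4/4 - 4*a^3/3 + sqrt(2)*a^2/2 - 2*a


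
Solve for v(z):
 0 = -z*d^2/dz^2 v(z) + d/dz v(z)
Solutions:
 v(z) = C1 + C2*z^2


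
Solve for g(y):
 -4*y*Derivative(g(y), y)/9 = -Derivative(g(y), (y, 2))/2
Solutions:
 g(y) = C1 + C2*erfi(2*y/3)


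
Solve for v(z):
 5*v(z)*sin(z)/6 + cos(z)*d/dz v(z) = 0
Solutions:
 v(z) = C1*cos(z)^(5/6)


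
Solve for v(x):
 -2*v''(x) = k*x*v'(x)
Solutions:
 v(x) = Piecewise((-sqrt(pi)*C1*erf(sqrt(k)*x/2)/sqrt(k) - C2, (k > 0) | (k < 0)), (-C1*x - C2, True))


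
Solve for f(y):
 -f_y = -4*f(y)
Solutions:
 f(y) = C1*exp(4*y)


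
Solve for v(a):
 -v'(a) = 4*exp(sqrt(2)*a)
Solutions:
 v(a) = C1 - 2*sqrt(2)*exp(sqrt(2)*a)


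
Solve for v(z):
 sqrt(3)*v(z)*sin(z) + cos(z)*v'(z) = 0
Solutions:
 v(z) = C1*cos(z)^(sqrt(3))


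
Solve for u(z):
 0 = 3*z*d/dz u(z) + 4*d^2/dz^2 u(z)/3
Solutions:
 u(z) = C1 + C2*erf(3*sqrt(2)*z/4)


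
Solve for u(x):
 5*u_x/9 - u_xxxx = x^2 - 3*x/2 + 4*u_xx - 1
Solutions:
 u(x) = C1 + C2*exp(-x*(-8*18^(1/3)/(5 + sqrt(793))^(1/3) + 12^(1/3)*(5 + sqrt(793))^(1/3))/12)*sin(2^(1/3)*3^(1/6)*x*(2/(5 + sqrt(793))^(1/3) + 2^(1/3)*3^(2/3)*(5 + sqrt(793))^(1/3)/12)) + C3*exp(-x*(-8*18^(1/3)/(5 + sqrt(793))^(1/3) + 12^(1/3)*(5 + sqrt(793))^(1/3))/12)*cos(2^(1/3)*3^(1/6)*x*(2/(5 + sqrt(793))^(1/3) + 2^(1/3)*3^(2/3)*(5 + sqrt(793))^(1/3)/12)) + C4*exp(x*(-8*18^(1/3)/(5 + sqrt(793))^(1/3) + 12^(1/3)*(5 + sqrt(793))^(1/3))/6) + 3*x^3/5 + 1161*x^2/100 + 20673*x/125


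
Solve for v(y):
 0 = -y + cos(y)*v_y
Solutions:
 v(y) = C1 + Integral(y/cos(y), y)


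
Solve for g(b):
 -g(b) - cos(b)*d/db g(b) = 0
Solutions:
 g(b) = C1*sqrt(sin(b) - 1)/sqrt(sin(b) + 1)


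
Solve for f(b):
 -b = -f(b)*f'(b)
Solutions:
 f(b) = -sqrt(C1 + b^2)
 f(b) = sqrt(C1 + b^2)


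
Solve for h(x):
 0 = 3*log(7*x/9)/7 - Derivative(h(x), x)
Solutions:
 h(x) = C1 + 3*x*log(x)/7 - 6*x*log(3)/7 - 3*x/7 + 3*x*log(7)/7


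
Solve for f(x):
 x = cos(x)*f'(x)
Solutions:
 f(x) = C1 + Integral(x/cos(x), x)


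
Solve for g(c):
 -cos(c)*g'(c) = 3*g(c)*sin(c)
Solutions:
 g(c) = C1*cos(c)^3


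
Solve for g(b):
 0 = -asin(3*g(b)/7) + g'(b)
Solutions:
 Integral(1/asin(3*_y/7), (_y, g(b))) = C1 + b


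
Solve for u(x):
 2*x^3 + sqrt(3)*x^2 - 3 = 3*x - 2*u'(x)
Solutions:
 u(x) = C1 - x^4/4 - sqrt(3)*x^3/6 + 3*x^2/4 + 3*x/2


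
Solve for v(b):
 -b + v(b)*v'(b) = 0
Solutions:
 v(b) = -sqrt(C1 + b^2)
 v(b) = sqrt(C1 + b^2)


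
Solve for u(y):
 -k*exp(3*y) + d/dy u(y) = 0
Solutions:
 u(y) = C1 + k*exp(3*y)/3


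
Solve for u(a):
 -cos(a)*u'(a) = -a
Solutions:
 u(a) = C1 + Integral(a/cos(a), a)


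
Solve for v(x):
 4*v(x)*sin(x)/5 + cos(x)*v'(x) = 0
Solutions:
 v(x) = C1*cos(x)^(4/5)


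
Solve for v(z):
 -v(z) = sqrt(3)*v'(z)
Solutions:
 v(z) = C1*exp(-sqrt(3)*z/3)


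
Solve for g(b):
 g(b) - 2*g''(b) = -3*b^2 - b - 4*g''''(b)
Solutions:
 g(b) = -3*b^2 - b + (C1*sin(sqrt(2)*b/4) + C2*cos(sqrt(2)*b/4))*exp(-sqrt(6)*b/4) + (C3*sin(sqrt(2)*b/4) + C4*cos(sqrt(2)*b/4))*exp(sqrt(6)*b/4) - 12


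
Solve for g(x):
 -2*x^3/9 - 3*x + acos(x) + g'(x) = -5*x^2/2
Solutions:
 g(x) = C1 + x^4/18 - 5*x^3/6 + 3*x^2/2 - x*acos(x) + sqrt(1 - x^2)


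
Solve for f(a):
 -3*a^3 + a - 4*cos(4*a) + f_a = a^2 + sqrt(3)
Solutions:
 f(a) = C1 + 3*a^4/4 + a^3/3 - a^2/2 + sqrt(3)*a + sin(4*a)


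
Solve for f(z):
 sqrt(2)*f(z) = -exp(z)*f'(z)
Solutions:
 f(z) = C1*exp(sqrt(2)*exp(-z))


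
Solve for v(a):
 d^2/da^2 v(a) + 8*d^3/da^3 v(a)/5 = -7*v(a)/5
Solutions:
 v(a) = C1*exp(a*(-10 + 25/(24*sqrt(66129) + 6173)^(1/3) + (24*sqrt(66129) + 6173)^(1/3))/48)*sin(sqrt(3)*a*(-(24*sqrt(66129) + 6173)^(1/3) + 25/(24*sqrt(66129) + 6173)^(1/3))/48) + C2*exp(a*(-10 + 25/(24*sqrt(66129) + 6173)^(1/3) + (24*sqrt(66129) + 6173)^(1/3))/48)*cos(sqrt(3)*a*(-(24*sqrt(66129) + 6173)^(1/3) + 25/(24*sqrt(66129) + 6173)^(1/3))/48) + C3*exp(-a*(25/(24*sqrt(66129) + 6173)^(1/3) + 5 + (24*sqrt(66129) + 6173)^(1/3))/24)


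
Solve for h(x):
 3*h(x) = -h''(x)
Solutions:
 h(x) = C1*sin(sqrt(3)*x) + C2*cos(sqrt(3)*x)


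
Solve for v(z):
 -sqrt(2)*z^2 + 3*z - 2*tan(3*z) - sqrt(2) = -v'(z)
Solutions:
 v(z) = C1 + sqrt(2)*z^3/3 - 3*z^2/2 + sqrt(2)*z - 2*log(cos(3*z))/3


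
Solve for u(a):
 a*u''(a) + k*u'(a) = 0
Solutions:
 u(a) = C1 + a^(1 - re(k))*(C2*sin(log(a)*Abs(im(k))) + C3*cos(log(a)*im(k)))


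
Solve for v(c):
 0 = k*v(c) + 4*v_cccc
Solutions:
 v(c) = C1*exp(-sqrt(2)*c*(-k)^(1/4)/2) + C2*exp(sqrt(2)*c*(-k)^(1/4)/2) + C3*exp(-sqrt(2)*I*c*(-k)^(1/4)/2) + C4*exp(sqrt(2)*I*c*(-k)^(1/4)/2)


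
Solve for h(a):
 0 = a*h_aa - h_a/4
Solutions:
 h(a) = C1 + C2*a^(5/4)


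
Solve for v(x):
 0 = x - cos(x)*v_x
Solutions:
 v(x) = C1 + Integral(x/cos(x), x)


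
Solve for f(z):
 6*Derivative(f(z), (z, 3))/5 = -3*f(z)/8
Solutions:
 f(z) = C3*exp(-2^(2/3)*5^(1/3)*z/4) + (C1*sin(2^(2/3)*sqrt(3)*5^(1/3)*z/8) + C2*cos(2^(2/3)*sqrt(3)*5^(1/3)*z/8))*exp(2^(2/3)*5^(1/3)*z/8)


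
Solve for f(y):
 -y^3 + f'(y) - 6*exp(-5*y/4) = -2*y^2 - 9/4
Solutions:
 f(y) = C1 + y^4/4 - 2*y^3/3 - 9*y/4 - 24*exp(-5*y/4)/5


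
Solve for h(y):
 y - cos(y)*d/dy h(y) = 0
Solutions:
 h(y) = C1 + Integral(y/cos(y), y)


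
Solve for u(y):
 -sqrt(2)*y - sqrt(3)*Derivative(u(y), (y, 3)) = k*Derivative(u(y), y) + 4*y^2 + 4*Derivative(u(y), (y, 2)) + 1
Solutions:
 u(y) = C1 + C2*exp(sqrt(3)*y*(sqrt(-sqrt(3)*k + 4) - 2)/3) + C3*exp(-sqrt(3)*y*(sqrt(-sqrt(3)*k + 4) + 2)/3) - 4*y^3/(3*k) - sqrt(2)*y^2/(2*k) - y/k + 16*y^2/k^2 + 4*sqrt(2)*y/k^2 + 8*sqrt(3)*y/k^2 - 128*y/k^3


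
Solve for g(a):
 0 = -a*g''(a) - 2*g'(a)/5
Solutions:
 g(a) = C1 + C2*a^(3/5)


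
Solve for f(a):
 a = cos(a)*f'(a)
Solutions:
 f(a) = C1 + Integral(a/cos(a), a)


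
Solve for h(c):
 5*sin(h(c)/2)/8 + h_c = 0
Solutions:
 5*c/8 + log(cos(h(c)/2) - 1) - log(cos(h(c)/2) + 1) = C1


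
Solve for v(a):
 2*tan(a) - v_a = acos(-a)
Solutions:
 v(a) = C1 - a*acos(-a) - sqrt(1 - a^2) - 2*log(cos(a))


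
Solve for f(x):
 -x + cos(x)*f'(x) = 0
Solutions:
 f(x) = C1 + Integral(x/cos(x), x)


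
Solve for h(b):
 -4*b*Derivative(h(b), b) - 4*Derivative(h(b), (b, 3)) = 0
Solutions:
 h(b) = C1 + Integral(C2*airyai(-b) + C3*airybi(-b), b)


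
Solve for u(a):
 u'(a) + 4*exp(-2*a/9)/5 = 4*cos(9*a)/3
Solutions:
 u(a) = C1 + 4*sin(9*a)/27 + 18*exp(-2*a/9)/5


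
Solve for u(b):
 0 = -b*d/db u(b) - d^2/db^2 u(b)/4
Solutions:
 u(b) = C1 + C2*erf(sqrt(2)*b)


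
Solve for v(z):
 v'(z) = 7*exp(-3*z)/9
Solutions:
 v(z) = C1 - 7*exp(-3*z)/27


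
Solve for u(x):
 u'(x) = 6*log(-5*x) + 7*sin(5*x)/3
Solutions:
 u(x) = C1 + 6*x*log(-x) - 6*x + 6*x*log(5) - 7*cos(5*x)/15


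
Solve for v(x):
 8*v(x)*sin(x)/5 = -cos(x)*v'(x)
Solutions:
 v(x) = C1*cos(x)^(8/5)


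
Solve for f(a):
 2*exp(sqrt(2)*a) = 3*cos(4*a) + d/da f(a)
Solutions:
 f(a) = C1 + sqrt(2)*exp(sqrt(2)*a) - 3*sin(4*a)/4


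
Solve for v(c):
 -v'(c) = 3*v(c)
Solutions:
 v(c) = C1*exp(-3*c)


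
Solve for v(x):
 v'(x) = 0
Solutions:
 v(x) = C1


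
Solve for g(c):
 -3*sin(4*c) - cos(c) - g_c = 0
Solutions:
 g(c) = C1 - sin(c) + 3*cos(4*c)/4


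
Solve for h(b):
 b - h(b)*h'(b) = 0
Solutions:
 h(b) = -sqrt(C1 + b^2)
 h(b) = sqrt(C1 + b^2)


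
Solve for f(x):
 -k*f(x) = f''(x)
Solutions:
 f(x) = C1*exp(-x*sqrt(-k)) + C2*exp(x*sqrt(-k))


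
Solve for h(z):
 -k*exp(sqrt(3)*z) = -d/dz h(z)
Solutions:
 h(z) = C1 + sqrt(3)*k*exp(sqrt(3)*z)/3


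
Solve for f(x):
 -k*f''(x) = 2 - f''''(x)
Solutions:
 f(x) = C1 + C2*x + C3*exp(-sqrt(k)*x) + C4*exp(sqrt(k)*x) - x^2/k


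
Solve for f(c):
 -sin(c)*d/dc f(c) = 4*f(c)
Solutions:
 f(c) = C1*(cos(c)^2 + 2*cos(c) + 1)/(cos(c)^2 - 2*cos(c) + 1)


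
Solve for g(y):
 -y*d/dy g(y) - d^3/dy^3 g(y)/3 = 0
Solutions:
 g(y) = C1 + Integral(C2*airyai(-3^(1/3)*y) + C3*airybi(-3^(1/3)*y), y)


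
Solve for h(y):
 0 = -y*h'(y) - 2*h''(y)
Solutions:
 h(y) = C1 + C2*erf(y/2)


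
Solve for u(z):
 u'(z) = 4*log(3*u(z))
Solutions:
 -Integral(1/(log(_y) + log(3)), (_y, u(z)))/4 = C1 - z
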